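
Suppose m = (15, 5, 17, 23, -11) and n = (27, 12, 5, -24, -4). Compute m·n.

m · n = 15·27 + 5·12 + 17·5 + 23·(-24) + (-11)·(-4) = 405 + 60 + 85 - 552 + 44 = 42

42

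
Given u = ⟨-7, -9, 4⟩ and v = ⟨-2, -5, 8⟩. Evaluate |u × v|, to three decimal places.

i: (-9)·8 - 4·(-5) = -72 - (-20) = -52
j: 4·(-2) - (-7)·8 = -8 - (-56) = 48
k: (-7)·(-5) - (-9)·(-2) = 35 - 18 = 17
u × v = (-52, 48, 17)
|u × v| = √((-52)² + 48² + 17²) = √5297 ≈ 72.7805

72.780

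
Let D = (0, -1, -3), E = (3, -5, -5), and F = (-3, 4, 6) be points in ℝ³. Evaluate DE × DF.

DE = (3, -4, -2)
DF = (-3, 5, 9)
i: (-4)·9 - (-2)·5 = -36 - (-10) = -26
j: (-2)·(-3) - 3·9 = 6 - 27 = -21
k: 3·5 - (-4)·(-3) = 15 - 12 = 3
DE × DF = (-26, -21, 3)

(-26, -21, 3)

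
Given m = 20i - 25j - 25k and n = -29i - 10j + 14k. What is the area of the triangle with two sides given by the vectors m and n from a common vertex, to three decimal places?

i: (-25)·14 - (-25)·(-10) = -350 - 250 = -600
j: (-25)·(-29) - 20·14 = 725 - 280 = 445
k: 20·(-10) - (-25)·(-29) = -200 - 725 = -925
m × n = (-600, 445, -925)
|m × n| = √((-600)² + 445² + (-925)²) = √1413650 ≈ 1188.9701
area = ½ · 1188.9701 ≈ 594.485

594.485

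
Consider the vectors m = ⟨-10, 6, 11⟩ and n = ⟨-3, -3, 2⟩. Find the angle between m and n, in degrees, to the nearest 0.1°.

m · n = (-10)·(-3) + 6·(-3) + 11·2 = 30 - 18 + 22 = 34
|m|² = 100 + 36 + 121 = 257,  |m| = √257 ≈ 16.031220
|n|² = 9 + 9 + 4 = 22,  |n| = √22 ≈ 4.690416
cos θ = 34 / (16.031220 · 4.690416) ≈ 0.45217
θ = arccos(0.45217) ≈ 63.1°

63.1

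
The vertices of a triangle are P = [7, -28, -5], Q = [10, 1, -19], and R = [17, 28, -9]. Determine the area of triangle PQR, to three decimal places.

PQ = (3, 29, -14),  PR = (10, 56, -4)
i: 29·(-4) - (-14)·56 = -116 - (-784) = 668
j: (-14)·10 - 3·(-4) = -140 - (-12) = -128
k: 3·56 - 29·10 = 168 - 290 = -122
PQ × PR = (668, -128, -122)
|PQ × PR| = √477492 ≈ 691.0080
area = ½ · 691.0080 ≈ 345.504

345.504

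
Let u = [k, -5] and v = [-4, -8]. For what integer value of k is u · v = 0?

10

u · v = k·(-4) + (-5)·(-8) = 40 - 4k
Set equal to 0: -4k = -40, so k = 10.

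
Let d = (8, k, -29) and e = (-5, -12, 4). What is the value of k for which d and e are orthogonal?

-13

d · e = 8·(-5) + k·(-12) + (-29)·4 = -156 - 12k
Set equal to 0: -12k = 156, so k = -13.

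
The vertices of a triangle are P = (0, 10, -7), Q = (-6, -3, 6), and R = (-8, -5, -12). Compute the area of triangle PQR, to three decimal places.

146.417

PQ = (-6, -13, 13),  PR = (-8, -15, -5)
i: (-13)·(-5) - 13·(-15) = 65 - (-195) = 260
j: 13·(-8) - (-6)·(-5) = -104 - 30 = -134
k: (-6)·(-15) - (-13)·(-8) = 90 - 104 = -14
PQ × PR = (260, -134, -14)
|PQ × PR| = √85752 ≈ 292.8344
area = ½ · 292.8344 ≈ 146.417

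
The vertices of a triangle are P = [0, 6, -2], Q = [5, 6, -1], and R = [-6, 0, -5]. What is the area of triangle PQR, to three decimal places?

PQ = (5, 0, 1),  PR = (-6, -6, -3)
i: 0·(-3) - 1·(-6) = 0 - (-6) = 6
j: 1·(-6) - 5·(-3) = -6 - (-15) = 9
k: 5·(-6) - 0·(-6) = -30 - 0 = -30
PQ × PR = (6, 9, -30)
|PQ × PR| = √1017 ≈ 31.8904
area = ½ · 31.8904 ≈ 15.945

15.945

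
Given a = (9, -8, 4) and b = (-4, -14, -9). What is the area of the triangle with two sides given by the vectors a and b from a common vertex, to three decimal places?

i: (-8)·(-9) - 4·(-14) = 72 - (-56) = 128
j: 4·(-4) - 9·(-9) = -16 - (-81) = 65
k: 9·(-14) - (-8)·(-4) = -126 - 32 = -158
a × b = (128, 65, -158)
|a × b| = √(128² + 65² + (-158)²) = √45573 ≈ 213.4783
area = ½ · 213.4783 ≈ 106.739

106.739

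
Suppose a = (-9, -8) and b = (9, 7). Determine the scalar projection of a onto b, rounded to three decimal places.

-12.016

a · b = (-9)·9 + (-8)·7 = -81 - 56 = -137
|b| = √(81 + 49) = √130 ≈ 11.4018
comp_b a = -137 / √130 ≈ -12.016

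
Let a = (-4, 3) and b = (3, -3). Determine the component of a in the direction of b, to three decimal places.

-4.950

a · b = (-4)·3 + 3·(-3) = -12 - 9 = -21
|b| = √(9 + 9) = √18 ≈ 4.2426
comp_b a = -21 / √18 ≈ -4.950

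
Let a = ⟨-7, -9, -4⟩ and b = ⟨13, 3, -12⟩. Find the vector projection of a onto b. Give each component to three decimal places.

(-2.826, -0.652, 2.609)

a · b = (-7)·13 + (-9)·3 + (-4)·(-12) = -91 - 27 + 48 = -70
|b|² = 169 + 9 + 144 = 322
proj_b a = (-70/322) · (13, 3, -12) ≈ (-2.826, -0.652, 2.609)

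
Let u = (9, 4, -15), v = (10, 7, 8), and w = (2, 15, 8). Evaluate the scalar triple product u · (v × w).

-2872

v × w:
i: 7·8 - 8·15 = 56 - 120 = -64
j: 8·2 - 10·8 = 16 - 80 = -64
k: 10·15 - 7·2 = 150 - 14 = 136
v × w = (-64, -64, 136)
u · (v × w) = 9·(-64) + 4·(-64) + (-15)·136 = -576 - 256 - 2040 = -2872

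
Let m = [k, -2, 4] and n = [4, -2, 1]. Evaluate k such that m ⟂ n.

-2

m · n = k·4 + (-2)·(-2) + 4·1 = 8 + 4k
Set equal to 0: 4k = -8, so k = -2.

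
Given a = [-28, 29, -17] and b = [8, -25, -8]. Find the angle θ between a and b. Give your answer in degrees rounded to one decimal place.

a · b = (-28)·8 + 29·(-25) + (-17)·(-8) = -224 - 725 + 136 = -813
|a|² = 784 + 841 + 289 = 1914,  |a| = √1914 ≈ 43.749286
|b|² = 64 + 625 + 64 = 753,  |b| = √753 ≈ 27.440845
cos θ = -813 / (43.749286 · 27.440845) ≈ -0.67721
θ = arccos(-0.67721) ≈ 132.6°

132.6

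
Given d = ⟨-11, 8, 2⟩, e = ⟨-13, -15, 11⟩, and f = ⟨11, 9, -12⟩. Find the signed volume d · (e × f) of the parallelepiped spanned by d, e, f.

-1075

e × f:
i: (-15)·(-12) - 11·9 = 180 - 99 = 81
j: 11·11 - (-13)·(-12) = 121 - 156 = -35
k: (-13)·9 - (-15)·11 = -117 - (-165) = 48
e × f = (81, -35, 48)
d · (e × f) = (-11)·81 + 8·(-35) + 2·48 = -891 - 280 + 96 = -1075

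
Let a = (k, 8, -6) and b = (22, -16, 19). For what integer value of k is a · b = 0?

a · b = k·22 + 8·(-16) + (-6)·19 = -242 + 22k
Set equal to 0: 22k = 242, so k = 11.

11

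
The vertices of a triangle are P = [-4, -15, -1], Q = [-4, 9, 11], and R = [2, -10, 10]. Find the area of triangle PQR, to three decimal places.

PQ = (0, 24, 12),  PR = (6, 5, 11)
i: 24·11 - 12·5 = 264 - 60 = 204
j: 12·6 - 0·11 = 72 - 0 = 72
k: 0·5 - 24·6 = 0 - 144 = -144
PQ × PR = (204, 72, -144)
|PQ × PR| = √67536 ≈ 259.8769
area = ½ · 259.8769 ≈ 129.938

129.938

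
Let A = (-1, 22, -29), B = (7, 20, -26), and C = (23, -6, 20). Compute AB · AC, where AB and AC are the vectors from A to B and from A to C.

395

AB = B − A = (8, -2, 3)
AC = C − A = (24, -28, 49)
AB · AC = 8·24 + (-2)·(-28) + 3·49 = 192 + 56 + 147 = 395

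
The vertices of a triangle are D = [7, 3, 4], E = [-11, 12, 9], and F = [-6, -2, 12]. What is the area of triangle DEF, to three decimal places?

120.933

DE = (-18, 9, 5),  DF = (-13, -5, 8)
i: 9·8 - 5·(-5) = 72 - (-25) = 97
j: 5·(-13) - (-18)·8 = -65 - (-144) = 79
k: (-18)·(-5) - 9·(-13) = 90 - (-117) = 207
DE × DF = (97, 79, 207)
|DE × DF| = √58499 ≈ 241.8657
area = ½ · 241.8657 ≈ 120.933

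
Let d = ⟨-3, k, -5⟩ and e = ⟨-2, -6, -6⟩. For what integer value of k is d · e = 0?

6

d · e = (-3)·(-2) + k·(-6) + (-5)·(-6) = 36 - 6k
Set equal to 0: -6k = -36, so k = 6.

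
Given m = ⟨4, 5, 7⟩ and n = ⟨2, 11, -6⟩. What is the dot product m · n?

m · n = 4·2 + 5·11 + 7·(-6) = 8 + 55 - 42 = 21

21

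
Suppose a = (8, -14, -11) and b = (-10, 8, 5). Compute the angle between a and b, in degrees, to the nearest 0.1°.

a · b = 8·(-10) + (-14)·8 + (-11)·5 = -80 - 112 - 55 = -247
|a|² = 64 + 196 + 121 = 381,  |a| = √381 ≈ 19.519221
|b|² = 100 + 64 + 25 = 189,  |b| = √189 ≈ 13.747727
cos θ = -247 / (19.519221 · 13.747727) ≈ -0.92046
θ = arccos(-0.92046) ≈ 157.0°

157.0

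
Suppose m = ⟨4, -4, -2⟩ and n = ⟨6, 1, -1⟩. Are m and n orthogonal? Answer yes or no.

m · n = 4·6 + (-4)·1 + (-2)·(-1) = 24 - 4 + 2 = 22
Nonzero, so the vectors are not orthogonal.

no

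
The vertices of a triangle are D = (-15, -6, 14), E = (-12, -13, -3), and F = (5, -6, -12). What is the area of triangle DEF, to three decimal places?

DE = (3, -7, -17),  DF = (20, 0, -26)
i: (-7)·(-26) - (-17)·0 = 182 - 0 = 182
j: (-17)·20 - 3·(-26) = -340 - (-78) = -262
k: 3·0 - (-7)·20 = 0 - (-140) = 140
DE × DF = (182, -262, 140)
|DE × DF| = √121368 ≈ 348.3791
area = ½ · 348.3791 ≈ 174.190

174.190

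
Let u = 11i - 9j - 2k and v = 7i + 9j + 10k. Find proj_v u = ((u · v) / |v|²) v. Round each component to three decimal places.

(-0.730, -0.939, -1.043)

u · v = 11·7 + (-9)·9 + (-2)·10 = 77 - 81 - 20 = -24
|v|² = 49 + 81 + 100 = 230
proj_v u = (-24/230) · (7, 9, 10) ≈ (-0.730, -0.939, -1.043)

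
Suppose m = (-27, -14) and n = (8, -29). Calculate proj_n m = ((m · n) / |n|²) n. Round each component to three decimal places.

(1.680, -6.088)

m · n = (-27)·8 + (-14)·(-29) = -216 + 406 = 190
|n|² = 64 + 841 = 905
proj_n m = (190/905) · (8, -29) ≈ (1.680, -6.088)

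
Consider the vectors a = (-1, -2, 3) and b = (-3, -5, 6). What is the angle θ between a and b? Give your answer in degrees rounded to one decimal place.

a · b = (-1)·(-3) + (-2)·(-5) + 3·6 = 3 + 10 + 18 = 31
|a|² = 1 + 4 + 9 = 14,  |a| = √14 ≈ 3.741657
|b|² = 9 + 25 + 36 = 70,  |b| = √70 ≈ 8.366600
cos θ = 31 / (3.741657 · 8.366600) ≈ 0.99026
θ = arccos(0.99026) ≈ 8.0°

8.0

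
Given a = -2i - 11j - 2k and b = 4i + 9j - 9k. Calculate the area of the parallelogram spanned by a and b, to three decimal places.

122.642

i: (-11)·(-9) - (-2)·9 = 99 - (-18) = 117
j: (-2)·4 - (-2)·(-9) = -8 - 18 = -26
k: (-2)·9 - (-11)·4 = -18 - (-44) = 26
a × b = (117, -26, 26)
|a × b| = √(117² + (-26)² + 26²) = √15041 ≈ 122.6418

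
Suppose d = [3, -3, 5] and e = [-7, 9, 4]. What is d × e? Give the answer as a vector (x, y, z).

i: (-3)·4 - 5·9 = -12 - 45 = -57
j: 5·(-7) - 3·4 = -35 - 12 = -47
k: 3·9 - (-3)·(-7) = 27 - 21 = 6
d × e = (-57, -47, 6)

(-57, -47, 6)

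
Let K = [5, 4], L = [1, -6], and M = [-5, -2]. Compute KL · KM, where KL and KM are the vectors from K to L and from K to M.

100

KL = L − K = (-4, -10)
KM = M − K = (-10, -6)
KL · KM = (-4)·(-10) + (-10)·(-6) = 40 + 60 = 100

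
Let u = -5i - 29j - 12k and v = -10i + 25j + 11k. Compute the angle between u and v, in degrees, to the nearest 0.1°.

u · v = (-5)·(-10) + (-29)·25 + (-12)·11 = 50 - 725 - 132 = -807
|u|² = 25 + 841 + 144 = 1010,  |u| = √1010 ≈ 31.780497
|v|² = 100 + 625 + 121 = 846,  |v| = √846 ≈ 29.086079
cos θ = -807 / (31.780497 · 29.086079) ≈ -0.87303
θ = arccos(-0.87303) ≈ 150.8°

150.8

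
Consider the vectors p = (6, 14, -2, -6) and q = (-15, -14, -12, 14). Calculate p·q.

-346

p · q = 6·(-15) + 14·(-14) + (-2)·(-12) + (-6)·14 = -90 - 196 + 24 - 84 = -346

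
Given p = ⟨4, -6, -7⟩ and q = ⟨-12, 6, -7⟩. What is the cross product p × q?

(84, 112, -48)

i: (-6)·(-7) - (-7)·6 = 42 - (-42) = 84
j: (-7)·(-12) - 4·(-7) = 84 - (-28) = 112
k: 4·6 - (-6)·(-12) = 24 - 72 = -48
p × q = (84, 112, -48)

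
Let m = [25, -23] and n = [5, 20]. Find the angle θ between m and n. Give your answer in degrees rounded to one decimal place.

m · n = 25·5 + (-23)·20 = 125 - 460 = -335
|m|² = 625 + 529 = 1154,  |m| = √1154 ≈ 33.970576
|n|² = 25 + 400 = 425,  |n| = √425 ≈ 20.615528
cos θ = -335 / (33.970576 · 20.615528) ≈ -0.47835
θ = arccos(-0.47835) ≈ 118.6°

118.6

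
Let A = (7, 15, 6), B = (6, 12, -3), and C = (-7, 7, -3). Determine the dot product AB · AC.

AB = B − A = (-1, -3, -9)
AC = C − A = (-14, -8, -9)
AB · AC = (-1)·(-14) + (-3)·(-8) + (-9)·(-9) = 14 + 24 + 81 = 119

119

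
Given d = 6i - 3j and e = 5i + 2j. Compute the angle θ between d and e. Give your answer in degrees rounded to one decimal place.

48.4

d · e = 6·5 + (-3)·2 = 30 - 6 = 24
|d|² = 36 + 9 = 45,  |d| = √45 ≈ 6.708204
|e|² = 25 + 4 = 29,  |e| = √29 ≈ 5.385165
cos θ = 24 / (6.708204 · 5.385165) ≈ 0.66436
θ = arccos(0.66436) ≈ 48.4°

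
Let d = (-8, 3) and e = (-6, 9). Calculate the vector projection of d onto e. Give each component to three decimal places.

d · e = (-8)·(-6) + 3·9 = 48 + 27 = 75
|e|² = 36 + 81 = 117
proj_e d = (75/117) · (-6, 9) ≈ (-3.846, 5.769)

(-3.846, 5.769)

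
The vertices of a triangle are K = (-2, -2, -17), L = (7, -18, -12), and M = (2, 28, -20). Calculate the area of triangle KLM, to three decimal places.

176.188

KL = (9, -16, 5),  KM = (4, 30, -3)
i: (-16)·(-3) - 5·30 = 48 - 150 = -102
j: 5·4 - 9·(-3) = 20 - (-27) = 47
k: 9·30 - (-16)·4 = 270 - (-64) = 334
KL × KM = (-102, 47, 334)
|KL × KM| = √124169 ≈ 352.3762
area = ½ · 352.3762 ≈ 176.188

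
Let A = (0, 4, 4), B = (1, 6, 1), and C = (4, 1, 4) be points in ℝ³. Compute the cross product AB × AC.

AB = (1, 2, -3)
AC = (4, -3, 0)
i: 2·0 - (-3)·(-3) = 0 - 9 = -9
j: (-3)·4 - 1·0 = -12 - 0 = -12
k: 1·(-3) - 2·4 = -3 - 8 = -11
AB × AC = (-9, -12, -11)

(-9, -12, -11)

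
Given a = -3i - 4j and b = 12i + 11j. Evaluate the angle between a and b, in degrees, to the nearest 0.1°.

a · b = (-3)·12 + (-4)·11 = -36 - 44 = -80
|a|² = 9 + 16 = 25,  |a| = √25 ≈ 5.000000
|b|² = 144 + 121 = 265,  |b| = √265 ≈ 16.278821
cos θ = -80 / (5.000000 · 16.278821) ≈ -0.98287
θ = arccos(-0.98287) ≈ 169.4°

169.4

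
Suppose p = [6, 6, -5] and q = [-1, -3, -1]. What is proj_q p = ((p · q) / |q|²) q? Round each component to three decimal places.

(1.727, 5.182, 1.727)

p · q = 6·(-1) + 6·(-3) + (-5)·(-1) = -6 - 18 + 5 = -19
|q|² = 1 + 9 + 1 = 11
proj_q p = (-19/11) · (-1, -3, -1) ≈ (1.727, 5.182, 1.727)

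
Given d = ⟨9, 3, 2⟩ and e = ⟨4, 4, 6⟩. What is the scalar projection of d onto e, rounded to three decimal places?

7.276

d · e = 9·4 + 3·4 + 2·6 = 36 + 12 + 12 = 60
|e| = √(16 + 16 + 36) = √68 ≈ 8.2462
comp_e d = 60 / √68 ≈ 7.276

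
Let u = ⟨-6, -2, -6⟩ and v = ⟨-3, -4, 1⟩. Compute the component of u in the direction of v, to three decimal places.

3.922

u · v = (-6)·(-3) + (-2)·(-4) + (-6)·1 = 18 + 8 - 6 = 20
|v| = √(9 + 16 + 1) = √26 ≈ 5.0990
comp_v u = 20 / √26 ≈ 3.922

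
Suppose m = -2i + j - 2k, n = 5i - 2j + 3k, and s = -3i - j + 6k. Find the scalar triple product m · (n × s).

1

n × s:
i: (-2)·6 - 3·(-1) = -12 - (-3) = -9
j: 3·(-3) - 5·6 = -9 - 30 = -39
k: 5·(-1) - (-2)·(-3) = -5 - 6 = -11
n × s = (-9, -39, -11)
m · (n × s) = (-2)·(-9) + 1·(-39) + (-2)·(-11) = 18 - 39 + 22 = 1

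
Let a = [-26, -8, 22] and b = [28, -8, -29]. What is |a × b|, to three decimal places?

610.026

i: (-8)·(-29) - 22·(-8) = 232 - (-176) = 408
j: 22·28 - (-26)·(-29) = 616 - 754 = -138
k: (-26)·(-8) - (-8)·28 = 208 - (-224) = 432
a × b = (408, -138, 432)
|a × b| = √(408² + (-138)² + 432²) = √372132 ≈ 610.0262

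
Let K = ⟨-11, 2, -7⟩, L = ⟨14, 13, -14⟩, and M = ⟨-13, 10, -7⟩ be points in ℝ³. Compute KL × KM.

KL = (25, 11, -7)
KM = (-2, 8, 0)
i: 11·0 - (-7)·8 = 0 - (-56) = 56
j: (-7)·(-2) - 25·0 = 14 - 0 = 14
k: 25·8 - 11·(-2) = 200 - (-22) = 222
KL × KM = (56, 14, 222)

(56, 14, 222)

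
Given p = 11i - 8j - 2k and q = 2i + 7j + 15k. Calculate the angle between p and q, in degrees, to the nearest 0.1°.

p · q = 11·2 + (-8)·7 + (-2)·15 = 22 - 56 - 30 = -64
|p|² = 121 + 64 + 4 = 189,  |p| = √189 ≈ 13.747727
|q|² = 4 + 49 + 225 = 278,  |q| = √278 ≈ 16.673332
cos θ = -64 / (13.747727 · 16.673332) ≈ -0.27921
θ = arccos(-0.27921) ≈ 106.2°

106.2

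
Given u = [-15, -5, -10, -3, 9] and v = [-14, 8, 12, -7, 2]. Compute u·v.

89

u · v = (-15)·(-14) + (-5)·8 + (-10)·12 + (-3)·(-7) + 9·2 = 210 - 40 - 120 + 21 + 18 = 89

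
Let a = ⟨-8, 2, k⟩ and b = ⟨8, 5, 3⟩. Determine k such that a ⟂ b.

a · b = (-8)·8 + 2·5 + k·3 = -54 + 3k
Set equal to 0: 3k = 54, so k = 18.

18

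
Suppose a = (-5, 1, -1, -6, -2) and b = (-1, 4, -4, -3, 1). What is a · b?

29

a · b = (-5)·(-1) + 1·4 + (-1)·(-4) + (-6)·(-3) + (-2)·1 = 5 + 4 + 4 + 18 - 2 = 29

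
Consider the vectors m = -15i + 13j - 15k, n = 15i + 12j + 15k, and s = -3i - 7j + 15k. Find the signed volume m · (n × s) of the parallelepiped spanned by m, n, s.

n × s:
i: 12·15 - 15·(-7) = 180 - (-105) = 285
j: 15·(-3) - 15·15 = -45 - 225 = -270
k: 15·(-7) - 12·(-3) = -105 - (-36) = -69
n × s = (285, -270, -69)
m · (n × s) = (-15)·285 + 13·(-270) + (-15)·(-69) = -4275 - 3510 + 1035 = -6750

-6750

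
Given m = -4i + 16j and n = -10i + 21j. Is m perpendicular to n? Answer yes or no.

no

m · n = (-4)·(-10) + 16·21 = 40 + 336 = 376
Nonzero, so the vectors are not orthogonal.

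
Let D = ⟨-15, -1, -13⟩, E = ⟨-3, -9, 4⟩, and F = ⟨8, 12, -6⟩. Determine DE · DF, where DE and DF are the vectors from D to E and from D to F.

DE = E − D = (12, -8, 17)
DF = F − D = (23, 13, 7)
DE · DF = 12·23 + (-8)·13 + 17·7 = 276 - 104 + 119 = 291

291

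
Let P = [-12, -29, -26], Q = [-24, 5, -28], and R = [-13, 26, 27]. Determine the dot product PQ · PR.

PQ = Q − P = (-12, 34, -2)
PR = R − P = (-1, 55, 53)
PQ · PR = (-12)·(-1) + 34·55 + (-2)·53 = 12 + 1870 - 106 = 1776

1776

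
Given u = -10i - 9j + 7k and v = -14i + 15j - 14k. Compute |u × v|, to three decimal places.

365.049

i: (-9)·(-14) - 7·15 = 126 - 105 = 21
j: 7·(-14) - (-10)·(-14) = -98 - 140 = -238
k: (-10)·15 - (-9)·(-14) = -150 - 126 = -276
u × v = (21, -238, -276)
|u × v| = √(21² + (-238)² + (-276)²) = √133261 ≈ 365.0493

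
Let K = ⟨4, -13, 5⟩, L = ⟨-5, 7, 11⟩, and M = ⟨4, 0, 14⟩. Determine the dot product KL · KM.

314

KL = L − K = (-9, 20, 6)
KM = M − K = (0, 13, 9)
KL · KM = (-9)·0 + 20·13 + 6·9 = 0 + 260 + 54 = 314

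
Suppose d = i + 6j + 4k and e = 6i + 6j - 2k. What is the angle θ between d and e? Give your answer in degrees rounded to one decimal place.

d · e = 1·6 + 6·6 + 4·(-2) = 6 + 36 - 8 = 34
|d|² = 1 + 36 + 16 = 53,  |d| = √53 ≈ 7.280110
|e|² = 36 + 36 + 4 = 76,  |e| = √76 ≈ 8.717798
cos θ = 34 / (7.280110 · 8.717798) ≈ 0.53572
θ = arccos(0.53572) ≈ 57.6°

57.6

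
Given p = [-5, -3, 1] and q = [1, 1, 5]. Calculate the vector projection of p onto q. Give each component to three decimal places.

p · q = (-5)·1 + (-3)·1 + 1·5 = -5 - 3 + 5 = -3
|q|² = 1 + 1 + 25 = 27
proj_q p = (-3/27) · (1, 1, 5) ≈ (-0.111, -0.111, -0.556)

(-0.111, -0.111, -0.556)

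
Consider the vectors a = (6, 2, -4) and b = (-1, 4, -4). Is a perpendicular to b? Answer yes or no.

a · b = 6·(-1) + 2·4 + (-4)·(-4) = -6 + 8 + 16 = 18
Nonzero, so the vectors are not orthogonal.

no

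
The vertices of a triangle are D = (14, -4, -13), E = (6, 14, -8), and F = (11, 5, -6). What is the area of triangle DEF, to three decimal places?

46.276

DE = (-8, 18, 5),  DF = (-3, 9, 7)
i: 18·7 - 5·9 = 126 - 45 = 81
j: 5·(-3) - (-8)·7 = -15 - (-56) = 41
k: (-8)·9 - 18·(-3) = -72 - (-54) = -18
DE × DF = (81, 41, -18)
|DE × DF| = √8566 ≈ 92.5527
area = ½ · 92.5527 ≈ 46.276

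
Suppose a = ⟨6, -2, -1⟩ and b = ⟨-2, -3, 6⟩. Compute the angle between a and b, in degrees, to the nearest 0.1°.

105.5

a · b = 6·(-2) + (-2)·(-3) + (-1)·6 = -12 + 6 - 6 = -12
|a|² = 36 + 4 + 1 = 41,  |a| = √41 ≈ 6.403124
|b|² = 4 + 9 + 36 = 49,  |b| = √49 ≈ 7.000000
cos θ = -12 / (6.403124 · 7.000000) ≈ -0.26773
θ = arccos(-0.26773) ≈ 105.5°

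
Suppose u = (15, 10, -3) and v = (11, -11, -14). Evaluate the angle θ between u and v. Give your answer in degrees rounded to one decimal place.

75.3

u · v = 15·11 + 10·(-11) + (-3)·(-14) = 165 - 110 + 42 = 97
|u|² = 225 + 100 + 9 = 334,  |u| = √334 ≈ 18.275667
|v|² = 121 + 121 + 196 = 438,  |v| = √438 ≈ 20.928450
cos θ = 97 / (18.275667 · 20.928450) ≈ 0.25361
θ = arccos(0.25361) ≈ 75.3°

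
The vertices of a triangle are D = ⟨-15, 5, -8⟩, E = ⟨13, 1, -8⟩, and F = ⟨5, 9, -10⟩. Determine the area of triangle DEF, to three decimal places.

100.080

DE = (28, -4, 0),  DF = (20, 4, -2)
i: (-4)·(-2) - 0·4 = 8 - 0 = 8
j: 0·20 - 28·(-2) = 0 - (-56) = 56
k: 28·4 - (-4)·20 = 112 - (-80) = 192
DE × DF = (8, 56, 192)
|DE × DF| = √40064 ≈ 200.1599
area = ½ · 200.1599 ≈ 100.080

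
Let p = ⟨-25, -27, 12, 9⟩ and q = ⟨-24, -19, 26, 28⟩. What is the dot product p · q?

1677

p · q = (-25)·(-24) + (-27)·(-19) + 12·26 + 9·28 = 600 + 513 + 312 + 252 = 1677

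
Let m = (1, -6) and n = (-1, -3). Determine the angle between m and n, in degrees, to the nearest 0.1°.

m · n = 1·(-1) + (-6)·(-3) = -1 + 18 = 17
|m|² = 1 + 36 = 37,  |m| = √37 ≈ 6.082763
|n|² = 1 + 9 = 10,  |n| = √10 ≈ 3.162278
cos θ = 17 / (6.082763 · 3.162278) ≈ 0.88379
θ = arccos(0.88379) ≈ 27.9°

27.9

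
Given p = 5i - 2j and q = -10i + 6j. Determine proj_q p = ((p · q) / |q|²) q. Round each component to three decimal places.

p · q = 5·(-10) + (-2)·6 = -50 - 12 = -62
|q|² = 100 + 36 = 136
proj_q p = (-62/136) · (-10, 6) ≈ (4.559, -2.735)

(4.559, -2.735)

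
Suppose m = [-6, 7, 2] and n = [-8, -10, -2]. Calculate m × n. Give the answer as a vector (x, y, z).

(6, -28, 116)

i: 7·(-2) - 2·(-10) = -14 - (-20) = 6
j: 2·(-8) - (-6)·(-2) = -16 - 12 = -28
k: (-6)·(-10) - 7·(-8) = 60 - (-56) = 116
m × n = (6, -28, 116)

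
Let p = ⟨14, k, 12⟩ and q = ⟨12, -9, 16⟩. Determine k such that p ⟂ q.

40

p · q = 14·12 + k·(-9) + 12·16 = 360 - 9k
Set equal to 0: -9k = -360, so k = 40.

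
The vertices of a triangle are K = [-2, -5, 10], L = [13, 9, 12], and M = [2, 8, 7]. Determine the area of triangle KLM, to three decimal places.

KL = (15, 14, 2),  KM = (4, 13, -3)
i: 14·(-3) - 2·13 = -42 - 26 = -68
j: 2·4 - 15·(-3) = 8 - (-45) = 53
k: 15·13 - 14·4 = 195 - 56 = 139
KL × KM = (-68, 53, 139)
|KL × KM| = √26754 ≈ 163.5665
area = ½ · 163.5665 ≈ 81.783

81.783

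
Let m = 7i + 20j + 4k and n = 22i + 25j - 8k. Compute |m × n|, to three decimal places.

398.197

i: 20·(-8) - 4·25 = -160 - 100 = -260
j: 4·22 - 7·(-8) = 88 - (-56) = 144
k: 7·25 - 20·22 = 175 - 440 = -265
m × n = (-260, 144, -265)
|m × n| = √((-260)² + 144² + (-265)²) = √158561 ≈ 398.1972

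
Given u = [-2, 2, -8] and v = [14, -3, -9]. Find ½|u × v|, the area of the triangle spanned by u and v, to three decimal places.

69.188

i: 2·(-9) - (-8)·(-3) = -18 - 24 = -42
j: (-8)·14 - (-2)·(-9) = -112 - 18 = -130
k: (-2)·(-3) - 2·14 = 6 - 28 = -22
u × v = (-42, -130, -22)
|u × v| = √((-42)² + (-130)² + (-22)²) = √19148 ≈ 138.3763
area = ½ · 138.3763 ≈ 69.188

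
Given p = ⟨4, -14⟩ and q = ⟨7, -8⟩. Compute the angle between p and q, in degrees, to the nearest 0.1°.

p · q = 4·7 + (-14)·(-8) = 28 + 112 = 140
|p|² = 16 + 196 = 212,  |p| = √212 ≈ 14.560220
|q|² = 49 + 64 = 113,  |q| = √113 ≈ 10.630146
cos θ = 140 / (14.560220 · 10.630146) ≈ 0.90453
θ = arccos(0.90453) ≈ 25.2°

25.2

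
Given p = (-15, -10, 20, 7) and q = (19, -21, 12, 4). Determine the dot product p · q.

193

p · q = (-15)·19 + (-10)·(-21) + 20·12 + 7·4 = -285 + 210 + 240 + 28 = 193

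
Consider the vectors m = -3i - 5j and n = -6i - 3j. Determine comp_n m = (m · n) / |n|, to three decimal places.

m · n = (-3)·(-6) + (-5)·(-3) = 18 + 15 = 33
|n| = √(36 + 9) = √45 ≈ 6.7082
comp_n m = 33 / √45 ≈ 4.919

4.919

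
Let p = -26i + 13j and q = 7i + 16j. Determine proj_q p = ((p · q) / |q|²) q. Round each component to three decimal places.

p · q = (-26)·7 + 13·16 = -182 + 208 = 26
|q|² = 49 + 256 = 305
proj_q p = (26/305) · (7, 16) ≈ (0.597, 1.364)

(0.597, 1.364)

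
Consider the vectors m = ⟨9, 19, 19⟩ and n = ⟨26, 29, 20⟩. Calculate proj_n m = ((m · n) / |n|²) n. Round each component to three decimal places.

(15.801, 17.624, 12.154)

m · n = 9·26 + 19·29 + 19·20 = 234 + 551 + 380 = 1165
|n|² = 676 + 841 + 400 = 1917
proj_n m = (1165/1917) · (26, 29, 20) ≈ (15.801, 17.624, 12.154)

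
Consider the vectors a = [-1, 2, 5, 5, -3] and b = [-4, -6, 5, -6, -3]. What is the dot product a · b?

a · b = (-1)·(-4) + 2·(-6) + 5·5 + 5·(-6) + (-3)·(-3) = 4 - 12 + 25 - 30 + 9 = -4

-4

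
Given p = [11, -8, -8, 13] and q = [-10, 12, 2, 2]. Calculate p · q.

-196

p · q = 11·(-10) + (-8)·12 + (-8)·2 + 13·2 = -110 - 96 - 16 + 26 = -196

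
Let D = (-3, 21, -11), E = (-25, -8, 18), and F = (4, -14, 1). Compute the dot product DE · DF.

1209

DE = E − D = (-22, -29, 29)
DF = F − D = (7, -35, 12)
DE · DF = (-22)·7 + (-29)·(-35) + 29·12 = -154 + 1015 + 348 = 1209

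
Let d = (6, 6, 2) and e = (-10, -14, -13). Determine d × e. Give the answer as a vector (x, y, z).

(-50, 58, -24)

i: 6·(-13) - 2·(-14) = -78 - (-28) = -50
j: 2·(-10) - 6·(-13) = -20 - (-78) = 58
k: 6·(-14) - 6·(-10) = -84 - (-60) = -24
d × e = (-50, 58, -24)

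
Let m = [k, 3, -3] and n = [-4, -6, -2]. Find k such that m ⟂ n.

-3

m · n = k·(-4) + 3·(-6) + (-3)·(-2) = -12 - 4k
Set equal to 0: -4k = 12, so k = -3.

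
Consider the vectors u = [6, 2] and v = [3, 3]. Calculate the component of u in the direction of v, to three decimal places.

5.657

u · v = 6·3 + 2·3 = 18 + 6 = 24
|v| = √(9 + 9) = √18 ≈ 4.2426
comp_v u = 24 / √18 ≈ 5.657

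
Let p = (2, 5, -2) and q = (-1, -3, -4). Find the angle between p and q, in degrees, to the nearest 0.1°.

107.9

p · q = 2·(-1) + 5·(-3) + (-2)·(-4) = -2 - 15 + 8 = -9
|p|² = 4 + 25 + 4 = 33,  |p| = √33 ≈ 5.744563
|q|² = 1 + 9 + 16 = 26,  |q| = √26 ≈ 5.099020
cos θ = -9 / (5.744563 · 5.099020) ≈ -0.30725
θ = arccos(-0.30725) ≈ 107.9°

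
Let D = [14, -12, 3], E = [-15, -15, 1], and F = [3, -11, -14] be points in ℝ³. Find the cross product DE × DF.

(53, -471, -62)

DE = (-29, -3, -2)
DF = (-11, 1, -17)
i: (-3)·(-17) - (-2)·1 = 51 - (-2) = 53
j: (-2)·(-11) - (-29)·(-17) = 22 - 493 = -471
k: (-29)·1 - (-3)·(-11) = -29 - 33 = -62
DE × DF = (53, -471, -62)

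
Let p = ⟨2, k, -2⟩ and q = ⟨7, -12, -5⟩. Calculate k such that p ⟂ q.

p · q = 2·7 + k·(-12) + (-2)·(-5) = 24 - 12k
Set equal to 0: -12k = -24, so k = 2.

2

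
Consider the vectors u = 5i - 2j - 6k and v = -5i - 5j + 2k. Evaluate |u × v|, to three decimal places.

i: (-2)·2 - (-6)·(-5) = -4 - 30 = -34
j: (-6)·(-5) - 5·2 = 30 - 10 = 20
k: 5·(-5) - (-2)·(-5) = -25 - 10 = -35
u × v = (-34, 20, -35)
|u × v| = √((-34)² + 20² + (-35)²) = √2781 ≈ 52.7352

52.735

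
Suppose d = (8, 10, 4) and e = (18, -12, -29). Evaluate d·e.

d · e = 8·18 + 10·(-12) + 4·(-29) = 144 - 120 - 116 = -92

-92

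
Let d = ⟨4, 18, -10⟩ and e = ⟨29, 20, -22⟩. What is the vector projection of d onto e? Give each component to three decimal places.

d · e = 4·29 + 18·20 + (-10)·(-22) = 116 + 360 + 220 = 696
|e|² = 841 + 400 + 484 = 1725
proj_e d = (696/1725) · (29, 20, -22) ≈ (11.701, 8.070, -8.877)

(11.701, 8.070, -8.877)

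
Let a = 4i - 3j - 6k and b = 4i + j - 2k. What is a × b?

(12, -16, 16)

i: (-3)·(-2) - (-6)·1 = 6 - (-6) = 12
j: (-6)·4 - 4·(-2) = -24 - (-8) = -16
k: 4·1 - (-3)·4 = 4 - (-12) = 16
a × b = (12, -16, 16)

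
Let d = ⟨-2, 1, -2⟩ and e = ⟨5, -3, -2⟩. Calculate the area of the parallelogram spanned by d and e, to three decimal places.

i: 1·(-2) - (-2)·(-3) = -2 - 6 = -8
j: (-2)·5 - (-2)·(-2) = -10 - 4 = -14
k: (-2)·(-3) - 1·5 = 6 - 5 = 1
d × e = (-8, -14, 1)
|d × e| = √((-8)² + (-14)² + 1²) = √261 ≈ 16.1555

16.155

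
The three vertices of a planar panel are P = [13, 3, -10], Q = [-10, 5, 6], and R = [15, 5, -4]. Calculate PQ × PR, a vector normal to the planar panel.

PQ = (-23, 2, 16)
PR = (2, 2, 6)
i: 2·6 - 16·2 = 12 - 32 = -20
j: 16·2 - (-23)·6 = 32 - (-138) = 170
k: (-23)·2 - 2·2 = -46 - 4 = -50
PQ × PR = (-20, 170, -50)

(-20, 170, -50)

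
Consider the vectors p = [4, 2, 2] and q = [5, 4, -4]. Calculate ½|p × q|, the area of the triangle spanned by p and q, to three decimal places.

i: 2·(-4) - 2·4 = -8 - 8 = -16
j: 2·5 - 4·(-4) = 10 - (-16) = 26
k: 4·4 - 2·5 = 16 - 10 = 6
p × q = (-16, 26, 6)
|p × q| = √((-16)² + 26² + 6²) = √968 ≈ 31.1127
area = ½ · 31.1127 ≈ 15.556

15.556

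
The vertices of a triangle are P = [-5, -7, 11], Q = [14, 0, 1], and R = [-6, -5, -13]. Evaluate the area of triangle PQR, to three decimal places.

245.502

PQ = (19, 7, -10),  PR = (-1, 2, -24)
i: 7·(-24) - (-10)·2 = -168 - (-20) = -148
j: (-10)·(-1) - 19·(-24) = 10 - (-456) = 466
k: 19·2 - 7·(-1) = 38 - (-7) = 45
PQ × PR = (-148, 466, 45)
|PQ × PR| = √241085 ≈ 491.0041
area = ½ · 491.0041 ≈ 245.502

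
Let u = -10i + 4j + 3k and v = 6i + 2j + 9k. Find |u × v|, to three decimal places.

120.416

i: 4·9 - 3·2 = 36 - 6 = 30
j: 3·6 - (-10)·9 = 18 - (-90) = 108
k: (-10)·2 - 4·6 = -20 - 24 = -44
u × v = (30, 108, -44)
|u × v| = √(30² + 108² + (-44)²) = √14500 ≈ 120.4159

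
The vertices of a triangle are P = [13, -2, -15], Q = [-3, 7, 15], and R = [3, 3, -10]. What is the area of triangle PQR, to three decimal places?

121.989

PQ = (-16, 9, 30),  PR = (-10, 5, 5)
i: 9·5 - 30·5 = 45 - 150 = -105
j: 30·(-10) - (-16)·5 = -300 - (-80) = -220
k: (-16)·5 - 9·(-10) = -80 - (-90) = 10
PQ × PR = (-105, -220, 10)
|PQ × PR| = √59525 ≈ 243.9775
area = ½ · 243.9775 ≈ 121.989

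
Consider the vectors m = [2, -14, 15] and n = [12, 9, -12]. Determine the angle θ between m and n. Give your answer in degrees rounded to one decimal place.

m · n = 2·12 + (-14)·9 + 15·(-12) = 24 - 126 - 180 = -282
|m|² = 4 + 196 + 225 = 425,  |m| = √425 ≈ 20.615528
|n|² = 144 + 81 + 144 = 369,  |n| = √369 ≈ 19.209373
cos θ = -282 / (20.615528 · 19.209373) ≈ -0.71210
θ = arccos(-0.71210) ≈ 135.4°

135.4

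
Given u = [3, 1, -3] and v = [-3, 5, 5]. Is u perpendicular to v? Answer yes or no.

no

u · v = 3·(-3) + 1·5 + (-3)·5 = -9 + 5 - 15 = -19
Nonzero, so the vectors are not orthogonal.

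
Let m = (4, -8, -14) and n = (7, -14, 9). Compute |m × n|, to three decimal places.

299.633

i: (-8)·9 - (-14)·(-14) = -72 - 196 = -268
j: (-14)·7 - 4·9 = -98 - 36 = -134
k: 4·(-14) - (-8)·7 = -56 - (-56) = 0
m × n = (-268, -134, 0)
|m × n| = √((-268)² + (-134)² + 0²) = √89780 ≈ 299.6331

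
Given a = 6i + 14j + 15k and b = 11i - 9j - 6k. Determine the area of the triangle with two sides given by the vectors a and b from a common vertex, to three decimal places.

i: 14·(-6) - 15·(-9) = -84 - (-135) = 51
j: 15·11 - 6·(-6) = 165 - (-36) = 201
k: 6·(-9) - 14·11 = -54 - 154 = -208
a × b = (51, 201, -208)
|a × b| = √(51² + 201² + (-208)²) = √86266 ≈ 293.7107
area = ½ · 293.7107 ≈ 146.855

146.855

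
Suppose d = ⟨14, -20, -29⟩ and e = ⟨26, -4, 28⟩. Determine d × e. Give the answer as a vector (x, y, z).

i: (-20)·28 - (-29)·(-4) = -560 - 116 = -676
j: (-29)·26 - 14·28 = -754 - 392 = -1146
k: 14·(-4) - (-20)·26 = -56 - (-520) = 464
d × e = (-676, -1146, 464)

(-676, -1146, 464)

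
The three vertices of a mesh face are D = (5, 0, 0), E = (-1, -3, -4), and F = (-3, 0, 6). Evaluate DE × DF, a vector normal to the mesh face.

(-18, 68, -24)

DE = (-6, -3, -4)
DF = (-8, 0, 6)
i: (-3)·6 - (-4)·0 = -18 - 0 = -18
j: (-4)·(-8) - (-6)·6 = 32 - (-36) = 68
k: (-6)·0 - (-3)·(-8) = 0 - 24 = -24
DE × DF = (-18, 68, -24)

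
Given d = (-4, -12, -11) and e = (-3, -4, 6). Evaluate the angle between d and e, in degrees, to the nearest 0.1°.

92.6

d · e = (-4)·(-3) + (-12)·(-4) + (-11)·6 = 12 + 48 - 66 = -6
|d|² = 16 + 144 + 121 = 281,  |d| = √281 ≈ 16.763055
|e|² = 9 + 16 + 36 = 61,  |e| = √61 ≈ 7.810250
cos θ = -6 / (16.763055 · 7.810250) ≈ -0.04583
θ = arccos(-0.04583) ≈ 92.6°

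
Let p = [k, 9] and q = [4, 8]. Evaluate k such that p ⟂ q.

p · q = k·4 + 9·8 = 72 + 4k
Set equal to 0: 4k = -72, so k = -18.

-18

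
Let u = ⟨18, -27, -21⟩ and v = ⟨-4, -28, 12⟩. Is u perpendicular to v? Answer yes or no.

no

u · v = 18·(-4) + (-27)·(-28) + (-21)·12 = -72 + 756 - 252 = 432
Nonzero, so the vectors are not orthogonal.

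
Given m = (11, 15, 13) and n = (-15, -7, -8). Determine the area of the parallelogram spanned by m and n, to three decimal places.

i: 15·(-8) - 13·(-7) = -120 - (-91) = -29
j: 13·(-15) - 11·(-8) = -195 - (-88) = -107
k: 11·(-7) - 15·(-15) = -77 - (-225) = 148
m × n = (-29, -107, 148)
|m × n| = √((-29)² + (-107)² + 148²) = √34194 ≈ 184.9162

184.916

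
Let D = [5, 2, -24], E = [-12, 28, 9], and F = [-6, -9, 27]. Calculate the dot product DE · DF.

DE = E − D = (-17, 26, 33)
DF = F − D = (-11, -11, 51)
DE · DF = (-17)·(-11) + 26·(-11) + 33·51 = 187 - 286 + 1683 = 1584

1584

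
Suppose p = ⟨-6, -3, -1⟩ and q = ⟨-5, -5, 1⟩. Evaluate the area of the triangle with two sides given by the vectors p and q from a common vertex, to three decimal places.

i: (-3)·1 - (-1)·(-5) = -3 - 5 = -8
j: (-1)·(-5) - (-6)·1 = 5 - (-6) = 11
k: (-6)·(-5) - (-3)·(-5) = 30 - 15 = 15
p × q = (-8, 11, 15)
|p × q| = √((-8)² + 11² + 15²) = √410 ≈ 20.2485
area = ½ · 20.2485 ≈ 10.124

10.124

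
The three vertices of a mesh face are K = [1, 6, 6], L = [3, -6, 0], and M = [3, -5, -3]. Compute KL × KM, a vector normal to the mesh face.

KL = (2, -12, -6)
KM = (2, -11, -9)
i: (-12)·(-9) - (-6)·(-11) = 108 - 66 = 42
j: (-6)·2 - 2·(-9) = -12 - (-18) = 6
k: 2·(-11) - (-12)·2 = -22 - (-24) = 2
KL × KM = (42, 6, 2)

(42, 6, 2)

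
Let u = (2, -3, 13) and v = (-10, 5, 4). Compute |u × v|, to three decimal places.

i: (-3)·4 - 13·5 = -12 - 65 = -77
j: 13·(-10) - 2·4 = -130 - 8 = -138
k: 2·5 - (-3)·(-10) = 10 - 30 = -20
u × v = (-77, -138, -20)
|u × v| = √((-77)² + (-138)² + (-20)²) = √25373 ≈ 159.2890

159.289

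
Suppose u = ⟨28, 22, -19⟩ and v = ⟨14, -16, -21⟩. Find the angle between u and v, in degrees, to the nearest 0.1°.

u · v = 28·14 + 22·(-16) + (-19)·(-21) = 392 - 352 + 399 = 439
|u|² = 784 + 484 + 361 = 1629,  |u| = √1629 ≈ 40.360872
|v|² = 196 + 256 + 441 = 893,  |v| = √893 ≈ 29.883106
cos θ = 439 / (40.360872 · 29.883106) ≈ 0.36398
θ = arccos(0.36398) ≈ 68.7°

68.7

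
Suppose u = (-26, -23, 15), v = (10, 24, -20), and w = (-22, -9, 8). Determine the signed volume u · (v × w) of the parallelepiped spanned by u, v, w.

v × w:
i: 24·8 - (-20)·(-9) = 192 - 180 = 12
j: (-20)·(-22) - 10·8 = 440 - 80 = 360
k: 10·(-9) - 24·(-22) = -90 - (-528) = 438
v × w = (12, 360, 438)
u · (v × w) = (-26)·12 + (-23)·360 + 15·438 = -312 - 8280 + 6570 = -2022

-2022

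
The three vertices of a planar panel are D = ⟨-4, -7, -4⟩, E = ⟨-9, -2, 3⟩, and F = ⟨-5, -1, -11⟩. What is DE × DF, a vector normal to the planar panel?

(-77, -42, -25)

DE = (-5, 5, 7)
DF = (-1, 6, -7)
i: 5·(-7) - 7·6 = -35 - 42 = -77
j: 7·(-1) - (-5)·(-7) = -7 - 35 = -42
k: (-5)·6 - 5·(-1) = -30 - (-5) = -25
DE × DF = (-77, -42, -25)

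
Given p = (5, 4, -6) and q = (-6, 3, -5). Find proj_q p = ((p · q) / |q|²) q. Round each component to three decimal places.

(-1.029, 0.514, -0.857)

p · q = 5·(-6) + 4·3 + (-6)·(-5) = -30 + 12 + 30 = 12
|q|² = 36 + 9 + 25 = 70
proj_q p = (12/70) · (-6, 3, -5) ≈ (-1.029, 0.514, -0.857)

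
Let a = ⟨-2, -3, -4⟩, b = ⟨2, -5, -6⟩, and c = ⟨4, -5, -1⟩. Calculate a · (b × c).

b × c:
i: (-5)·(-1) - (-6)·(-5) = 5 - 30 = -25
j: (-6)·4 - 2·(-1) = -24 - (-2) = -22
k: 2·(-5) - (-5)·4 = -10 - (-20) = 10
b × c = (-25, -22, 10)
a · (b × c) = (-2)·(-25) + (-3)·(-22) + (-4)·10 = 50 + 66 - 40 = 76

76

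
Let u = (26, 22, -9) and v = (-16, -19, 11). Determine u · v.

u · v = 26·(-16) + 22·(-19) + (-9)·11 = -416 - 418 - 99 = -933

-933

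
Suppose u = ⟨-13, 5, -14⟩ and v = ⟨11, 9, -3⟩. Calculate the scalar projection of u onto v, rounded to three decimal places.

-3.855

u · v = (-13)·11 + 5·9 + (-14)·(-3) = -143 + 45 + 42 = -56
|v| = √(121 + 81 + 9) = √211 ≈ 14.5258
comp_v u = -56 / √211 ≈ -3.855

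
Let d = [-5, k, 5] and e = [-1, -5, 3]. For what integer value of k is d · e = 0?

4

d · e = (-5)·(-1) + k·(-5) + 5·3 = 20 - 5k
Set equal to 0: -5k = -20, so k = 4.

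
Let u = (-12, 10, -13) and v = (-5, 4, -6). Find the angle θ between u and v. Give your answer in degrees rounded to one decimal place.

3.5

u · v = (-12)·(-5) + 10·4 + (-13)·(-6) = 60 + 40 + 78 = 178
|u|² = 144 + 100 + 169 = 413,  |u| = √413 ≈ 20.322401
|v|² = 25 + 16 + 36 = 77,  |v| = √77 ≈ 8.774964
cos θ = 178 / (20.322401 · 8.774964) ≈ 0.99816
θ = arccos(0.99816) ≈ 3.5°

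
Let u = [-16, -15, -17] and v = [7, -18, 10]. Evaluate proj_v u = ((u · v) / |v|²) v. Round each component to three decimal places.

(-0.178, 0.457, -0.254)

u · v = (-16)·7 + (-15)·(-18) + (-17)·10 = -112 + 270 - 170 = -12
|v|² = 49 + 324 + 100 = 473
proj_v u = (-12/473) · (7, -18, 10) ≈ (-0.178, 0.457, -0.254)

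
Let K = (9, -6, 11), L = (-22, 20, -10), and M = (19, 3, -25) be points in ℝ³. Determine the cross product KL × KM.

KL = (-31, 26, -21)
KM = (10, 9, -36)
i: 26·(-36) - (-21)·9 = -936 - (-189) = -747
j: (-21)·10 - (-31)·(-36) = -210 - 1116 = -1326
k: (-31)·9 - 26·10 = -279 - 260 = -539
KL × KM = (-747, -1326, -539)

(-747, -1326, -539)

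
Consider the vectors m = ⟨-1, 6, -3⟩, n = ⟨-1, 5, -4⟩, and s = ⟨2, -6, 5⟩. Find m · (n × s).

-7

n × s:
i: 5·5 - (-4)·(-6) = 25 - 24 = 1
j: (-4)·2 - (-1)·5 = -8 - (-5) = -3
k: (-1)·(-6) - 5·2 = 6 - 10 = -4
n × s = (1, -3, -4)
m · (n × s) = (-1)·1 + 6·(-3) + (-3)·(-4) = -1 - 18 + 12 = -7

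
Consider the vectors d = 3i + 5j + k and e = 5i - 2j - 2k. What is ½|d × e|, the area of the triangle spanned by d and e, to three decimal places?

16.926

i: 5·(-2) - 1·(-2) = -10 - (-2) = -8
j: 1·5 - 3·(-2) = 5 - (-6) = 11
k: 3·(-2) - 5·5 = -6 - 25 = -31
d × e = (-8, 11, -31)
|d × e| = √((-8)² + 11² + (-31)²) = √1146 ≈ 33.8526
area = ½ · 33.8526 ≈ 16.926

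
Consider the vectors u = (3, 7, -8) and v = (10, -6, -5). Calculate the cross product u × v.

(-83, -65, -88)

i: 7·(-5) - (-8)·(-6) = -35 - 48 = -83
j: (-8)·10 - 3·(-5) = -80 - (-15) = -65
k: 3·(-6) - 7·10 = -18 - 70 = -88
u × v = (-83, -65, -88)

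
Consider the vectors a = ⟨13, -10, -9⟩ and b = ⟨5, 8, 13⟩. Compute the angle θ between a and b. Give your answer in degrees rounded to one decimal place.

a · b = 13·5 + (-10)·8 + (-9)·13 = 65 - 80 - 117 = -132
|a|² = 169 + 100 + 81 = 350,  |a| = √350 ≈ 18.708287
|b|² = 25 + 64 + 169 = 258,  |b| = √258 ≈ 16.062378
cos θ = -132 / (18.708287 · 16.062378) ≈ -0.43927
θ = arccos(-0.43927) ≈ 116.1°

116.1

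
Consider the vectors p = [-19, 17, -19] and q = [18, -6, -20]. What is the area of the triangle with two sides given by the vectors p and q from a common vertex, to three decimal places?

437.111

i: 17·(-20) - (-19)·(-6) = -340 - 114 = -454
j: (-19)·18 - (-19)·(-20) = -342 - 380 = -722
k: (-19)·(-6) - 17·18 = 114 - 306 = -192
p × q = (-454, -722, -192)
|p × q| = √((-454)² + (-722)² + (-192)²) = √764264 ≈ 874.2219
area = ½ · 874.2219 ≈ 437.111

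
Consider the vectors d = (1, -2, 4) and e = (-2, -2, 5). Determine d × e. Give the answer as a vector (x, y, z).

(-2, -13, -6)

i: (-2)·5 - 4·(-2) = -10 - (-8) = -2
j: 4·(-2) - 1·5 = -8 - 5 = -13
k: 1·(-2) - (-2)·(-2) = -2 - 4 = -6
d × e = (-2, -13, -6)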